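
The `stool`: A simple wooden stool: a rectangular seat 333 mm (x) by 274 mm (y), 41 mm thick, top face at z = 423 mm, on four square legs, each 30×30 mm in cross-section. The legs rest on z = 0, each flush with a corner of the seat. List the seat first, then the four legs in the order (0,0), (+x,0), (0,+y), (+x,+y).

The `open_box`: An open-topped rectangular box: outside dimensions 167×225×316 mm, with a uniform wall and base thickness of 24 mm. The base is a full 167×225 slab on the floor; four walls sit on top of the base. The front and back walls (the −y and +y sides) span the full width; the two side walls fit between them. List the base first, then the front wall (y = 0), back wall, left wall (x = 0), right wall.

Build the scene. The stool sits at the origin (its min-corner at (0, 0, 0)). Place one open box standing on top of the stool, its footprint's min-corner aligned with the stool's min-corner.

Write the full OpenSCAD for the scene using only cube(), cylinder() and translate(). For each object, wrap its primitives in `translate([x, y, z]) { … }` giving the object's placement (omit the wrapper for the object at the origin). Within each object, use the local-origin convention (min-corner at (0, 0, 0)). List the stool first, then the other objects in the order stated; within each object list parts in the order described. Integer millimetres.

translate([0, 0, 382]) cube([333, 274, 41]);
cube([30, 30, 382]);
translate([303, 0, 0]) cube([30, 30, 382]);
translate([0, 244, 0]) cube([30, 30, 382]);
translate([303, 244, 0]) cube([30, 30, 382]);
translate([0, 0, 423]) {
  cube([167, 225, 24]);
  translate([0, 0, 24]) cube([167, 24, 292]);
  translate([0, 201, 24]) cube([167, 24, 292]);
  translate([0, 24, 24]) cube([24, 177, 292]);
  translate([143, 24, 24]) cube([24, 177, 292]);
}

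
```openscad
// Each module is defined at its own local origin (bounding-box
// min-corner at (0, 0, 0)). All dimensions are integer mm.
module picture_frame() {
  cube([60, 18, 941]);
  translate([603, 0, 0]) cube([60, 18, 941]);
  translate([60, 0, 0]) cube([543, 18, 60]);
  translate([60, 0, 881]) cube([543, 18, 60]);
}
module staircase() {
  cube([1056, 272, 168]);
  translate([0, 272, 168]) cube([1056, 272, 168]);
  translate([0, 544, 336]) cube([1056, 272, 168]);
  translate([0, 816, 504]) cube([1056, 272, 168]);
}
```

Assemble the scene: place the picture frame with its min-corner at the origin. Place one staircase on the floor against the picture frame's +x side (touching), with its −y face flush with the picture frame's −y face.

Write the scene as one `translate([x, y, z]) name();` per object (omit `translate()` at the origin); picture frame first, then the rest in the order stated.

picture_frame();
translate([663, 0, 0]) staircase();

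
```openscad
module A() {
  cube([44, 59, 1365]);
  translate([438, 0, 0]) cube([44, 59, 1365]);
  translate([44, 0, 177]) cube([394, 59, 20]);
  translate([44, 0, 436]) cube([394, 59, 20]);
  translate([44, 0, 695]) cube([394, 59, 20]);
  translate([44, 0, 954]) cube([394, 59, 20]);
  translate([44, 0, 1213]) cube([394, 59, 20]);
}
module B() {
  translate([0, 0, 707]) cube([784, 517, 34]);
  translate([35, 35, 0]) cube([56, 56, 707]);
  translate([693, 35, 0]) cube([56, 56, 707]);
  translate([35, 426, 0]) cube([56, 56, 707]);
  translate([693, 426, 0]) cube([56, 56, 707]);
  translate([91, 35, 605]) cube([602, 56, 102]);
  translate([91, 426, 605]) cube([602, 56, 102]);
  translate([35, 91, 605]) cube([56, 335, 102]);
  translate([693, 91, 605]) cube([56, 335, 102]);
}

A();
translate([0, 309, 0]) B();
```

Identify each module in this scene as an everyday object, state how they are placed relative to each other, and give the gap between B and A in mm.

The table's nearest face is 250 mm from the ladder's +y face.

A is a ladder. B is a table. The table is on the floor beside the ladder on its +y side. The gap between the table and the ladder is 250 mm.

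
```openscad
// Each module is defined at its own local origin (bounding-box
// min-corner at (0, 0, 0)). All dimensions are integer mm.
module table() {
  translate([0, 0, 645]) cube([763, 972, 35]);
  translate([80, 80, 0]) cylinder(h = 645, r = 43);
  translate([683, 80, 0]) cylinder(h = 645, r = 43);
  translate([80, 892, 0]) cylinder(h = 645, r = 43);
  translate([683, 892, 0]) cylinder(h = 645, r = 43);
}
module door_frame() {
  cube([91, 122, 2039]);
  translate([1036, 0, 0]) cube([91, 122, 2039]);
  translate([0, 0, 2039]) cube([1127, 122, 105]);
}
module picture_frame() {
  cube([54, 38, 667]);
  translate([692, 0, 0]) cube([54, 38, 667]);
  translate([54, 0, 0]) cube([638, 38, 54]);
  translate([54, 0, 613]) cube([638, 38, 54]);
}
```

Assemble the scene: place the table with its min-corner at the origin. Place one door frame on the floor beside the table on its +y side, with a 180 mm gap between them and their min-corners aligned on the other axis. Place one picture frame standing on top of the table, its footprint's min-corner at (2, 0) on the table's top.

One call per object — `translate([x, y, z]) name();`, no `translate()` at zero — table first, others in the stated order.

table();
translate([0, 1152, 0]) door_frame();
translate([2, 0, 680]) picture_frame();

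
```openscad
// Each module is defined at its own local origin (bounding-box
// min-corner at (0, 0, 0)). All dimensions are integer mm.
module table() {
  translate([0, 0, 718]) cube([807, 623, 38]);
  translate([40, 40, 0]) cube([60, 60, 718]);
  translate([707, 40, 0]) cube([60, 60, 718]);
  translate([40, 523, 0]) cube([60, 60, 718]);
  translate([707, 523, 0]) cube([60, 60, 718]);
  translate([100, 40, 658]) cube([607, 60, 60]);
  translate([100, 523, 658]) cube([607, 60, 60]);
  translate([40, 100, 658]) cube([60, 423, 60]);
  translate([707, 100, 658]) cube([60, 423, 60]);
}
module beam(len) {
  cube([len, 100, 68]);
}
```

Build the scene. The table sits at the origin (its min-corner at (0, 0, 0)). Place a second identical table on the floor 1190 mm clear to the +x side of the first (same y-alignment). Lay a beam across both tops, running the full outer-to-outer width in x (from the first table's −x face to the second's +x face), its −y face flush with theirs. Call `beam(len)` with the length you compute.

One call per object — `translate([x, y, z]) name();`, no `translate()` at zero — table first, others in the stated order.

table();
translate([1997, 0, 0]) table();
translate([0, 0, 756]) beam(2804);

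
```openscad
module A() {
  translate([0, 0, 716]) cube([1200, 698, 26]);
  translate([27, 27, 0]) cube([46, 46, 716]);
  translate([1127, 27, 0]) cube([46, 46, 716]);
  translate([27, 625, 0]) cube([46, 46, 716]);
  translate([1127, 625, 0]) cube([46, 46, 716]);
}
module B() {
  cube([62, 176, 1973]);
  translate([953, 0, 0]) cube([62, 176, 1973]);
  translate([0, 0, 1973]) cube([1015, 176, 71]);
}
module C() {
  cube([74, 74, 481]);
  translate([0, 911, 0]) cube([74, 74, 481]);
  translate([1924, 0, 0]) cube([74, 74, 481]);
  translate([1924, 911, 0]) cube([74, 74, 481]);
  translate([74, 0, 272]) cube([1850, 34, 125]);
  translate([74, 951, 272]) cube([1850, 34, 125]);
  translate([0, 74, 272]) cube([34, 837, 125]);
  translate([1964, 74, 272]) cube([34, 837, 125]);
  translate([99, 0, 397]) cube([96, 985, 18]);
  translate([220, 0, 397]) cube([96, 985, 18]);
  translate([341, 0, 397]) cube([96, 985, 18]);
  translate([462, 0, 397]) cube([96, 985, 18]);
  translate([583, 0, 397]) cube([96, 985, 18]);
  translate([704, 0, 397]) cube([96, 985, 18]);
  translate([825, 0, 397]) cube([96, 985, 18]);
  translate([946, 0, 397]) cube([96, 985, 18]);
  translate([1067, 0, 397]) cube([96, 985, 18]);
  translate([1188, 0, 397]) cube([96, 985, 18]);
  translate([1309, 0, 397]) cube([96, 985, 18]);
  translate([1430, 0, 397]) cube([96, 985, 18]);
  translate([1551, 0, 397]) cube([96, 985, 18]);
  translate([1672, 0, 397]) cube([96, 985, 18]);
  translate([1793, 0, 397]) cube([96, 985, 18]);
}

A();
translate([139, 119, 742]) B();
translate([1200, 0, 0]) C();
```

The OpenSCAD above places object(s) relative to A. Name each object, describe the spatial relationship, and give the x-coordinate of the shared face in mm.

A is a table. B is a door frame. C is a bed frame. The door frame is on top of the table. The bed frame is against the table's +x side, with their −y faces flush. The x-coordinate of the shared face is 1200 mm.

The table's +x face and the bed frame's −x face are both at x = 1200 mm.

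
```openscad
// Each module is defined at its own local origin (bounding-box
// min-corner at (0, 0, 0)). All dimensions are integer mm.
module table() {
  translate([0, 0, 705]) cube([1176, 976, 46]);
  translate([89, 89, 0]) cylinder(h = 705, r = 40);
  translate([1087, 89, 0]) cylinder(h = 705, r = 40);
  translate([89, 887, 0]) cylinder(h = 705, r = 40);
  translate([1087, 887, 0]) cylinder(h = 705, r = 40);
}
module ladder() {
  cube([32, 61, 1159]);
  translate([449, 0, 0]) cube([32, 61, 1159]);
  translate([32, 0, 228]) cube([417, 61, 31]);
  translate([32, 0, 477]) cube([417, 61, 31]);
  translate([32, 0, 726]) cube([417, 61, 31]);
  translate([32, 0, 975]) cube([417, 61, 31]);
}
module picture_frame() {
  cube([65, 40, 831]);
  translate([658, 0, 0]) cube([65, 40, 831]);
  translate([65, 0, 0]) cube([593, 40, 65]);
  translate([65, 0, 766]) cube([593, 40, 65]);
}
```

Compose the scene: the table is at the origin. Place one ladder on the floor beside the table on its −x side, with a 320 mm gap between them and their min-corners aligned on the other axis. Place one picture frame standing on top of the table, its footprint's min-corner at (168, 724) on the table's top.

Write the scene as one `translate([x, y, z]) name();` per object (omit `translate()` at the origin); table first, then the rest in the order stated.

table();
translate([-801, 0, 0]) ladder();
translate([168, 724, 751]) picture_frame();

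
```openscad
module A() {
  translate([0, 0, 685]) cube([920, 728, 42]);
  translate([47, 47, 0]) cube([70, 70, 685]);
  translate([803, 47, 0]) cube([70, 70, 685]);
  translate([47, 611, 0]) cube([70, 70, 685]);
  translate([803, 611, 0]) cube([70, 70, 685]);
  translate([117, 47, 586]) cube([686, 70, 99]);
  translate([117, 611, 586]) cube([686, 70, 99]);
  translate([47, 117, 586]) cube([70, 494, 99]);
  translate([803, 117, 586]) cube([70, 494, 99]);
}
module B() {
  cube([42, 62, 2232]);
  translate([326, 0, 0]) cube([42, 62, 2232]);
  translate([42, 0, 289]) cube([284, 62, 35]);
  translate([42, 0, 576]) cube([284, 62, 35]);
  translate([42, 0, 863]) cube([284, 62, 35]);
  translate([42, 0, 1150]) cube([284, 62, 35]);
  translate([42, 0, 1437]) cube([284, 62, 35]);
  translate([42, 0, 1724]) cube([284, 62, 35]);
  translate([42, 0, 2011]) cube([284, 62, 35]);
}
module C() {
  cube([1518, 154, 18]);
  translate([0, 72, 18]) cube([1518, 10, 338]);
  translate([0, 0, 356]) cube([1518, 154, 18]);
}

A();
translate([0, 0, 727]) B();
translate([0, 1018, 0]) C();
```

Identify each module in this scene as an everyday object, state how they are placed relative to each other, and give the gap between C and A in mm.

The I-beam's nearest face is 290 mm from the table's +y face.

A is a table. B is a ladder. C is an I-beam. The ladder is on top of the table. The I-beam is on the floor beside the table on its +y side. The gap between the I-beam and the table is 290 mm.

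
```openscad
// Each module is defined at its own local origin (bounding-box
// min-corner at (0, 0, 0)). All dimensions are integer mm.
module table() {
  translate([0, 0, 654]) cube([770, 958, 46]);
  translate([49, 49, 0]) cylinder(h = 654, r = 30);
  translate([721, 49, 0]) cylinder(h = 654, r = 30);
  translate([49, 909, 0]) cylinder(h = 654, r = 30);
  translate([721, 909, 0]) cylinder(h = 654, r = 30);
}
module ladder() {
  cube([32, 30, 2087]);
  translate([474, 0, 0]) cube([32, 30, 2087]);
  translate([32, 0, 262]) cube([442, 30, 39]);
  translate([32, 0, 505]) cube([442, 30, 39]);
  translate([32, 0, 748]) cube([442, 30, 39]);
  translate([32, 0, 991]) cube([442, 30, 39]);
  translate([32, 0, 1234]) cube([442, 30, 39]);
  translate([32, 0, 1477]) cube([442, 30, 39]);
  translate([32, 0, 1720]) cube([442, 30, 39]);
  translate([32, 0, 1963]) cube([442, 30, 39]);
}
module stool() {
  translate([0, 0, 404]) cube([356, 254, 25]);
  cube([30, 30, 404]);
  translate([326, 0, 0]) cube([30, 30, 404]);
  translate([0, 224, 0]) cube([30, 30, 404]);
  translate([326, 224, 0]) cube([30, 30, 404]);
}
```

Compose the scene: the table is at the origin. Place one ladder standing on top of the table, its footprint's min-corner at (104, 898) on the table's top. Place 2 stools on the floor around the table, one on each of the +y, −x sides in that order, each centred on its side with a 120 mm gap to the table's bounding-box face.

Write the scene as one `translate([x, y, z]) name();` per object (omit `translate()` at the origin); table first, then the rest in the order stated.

table();
translate([104, 898, 700]) ladder();
translate([207, 1078, 0]) stool();
translate([-476, 352, 0]) stool();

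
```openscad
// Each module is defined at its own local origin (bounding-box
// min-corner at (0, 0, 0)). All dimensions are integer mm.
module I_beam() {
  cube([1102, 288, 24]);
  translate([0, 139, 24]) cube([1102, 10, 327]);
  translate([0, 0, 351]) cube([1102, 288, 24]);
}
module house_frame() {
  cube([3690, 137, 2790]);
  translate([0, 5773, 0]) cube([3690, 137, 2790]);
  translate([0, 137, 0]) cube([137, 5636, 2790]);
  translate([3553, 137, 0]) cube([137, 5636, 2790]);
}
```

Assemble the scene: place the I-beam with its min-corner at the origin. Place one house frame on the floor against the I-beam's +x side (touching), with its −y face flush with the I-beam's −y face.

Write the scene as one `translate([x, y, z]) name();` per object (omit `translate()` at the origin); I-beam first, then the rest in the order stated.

I_beam();
translate([1102, 0, 0]) house_frame();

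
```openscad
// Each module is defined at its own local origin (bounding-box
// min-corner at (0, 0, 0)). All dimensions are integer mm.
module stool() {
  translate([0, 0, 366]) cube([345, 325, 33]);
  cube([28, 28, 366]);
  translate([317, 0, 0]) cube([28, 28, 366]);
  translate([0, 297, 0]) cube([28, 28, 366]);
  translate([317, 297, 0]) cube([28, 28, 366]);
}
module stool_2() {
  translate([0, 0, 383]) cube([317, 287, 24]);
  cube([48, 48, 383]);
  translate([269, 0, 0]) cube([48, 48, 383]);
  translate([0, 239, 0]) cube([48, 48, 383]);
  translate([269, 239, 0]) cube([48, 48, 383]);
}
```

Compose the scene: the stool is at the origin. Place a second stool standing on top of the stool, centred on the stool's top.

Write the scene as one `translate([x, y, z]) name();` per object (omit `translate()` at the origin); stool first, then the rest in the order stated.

stool();
translate([14, 19, 399]) stool_2();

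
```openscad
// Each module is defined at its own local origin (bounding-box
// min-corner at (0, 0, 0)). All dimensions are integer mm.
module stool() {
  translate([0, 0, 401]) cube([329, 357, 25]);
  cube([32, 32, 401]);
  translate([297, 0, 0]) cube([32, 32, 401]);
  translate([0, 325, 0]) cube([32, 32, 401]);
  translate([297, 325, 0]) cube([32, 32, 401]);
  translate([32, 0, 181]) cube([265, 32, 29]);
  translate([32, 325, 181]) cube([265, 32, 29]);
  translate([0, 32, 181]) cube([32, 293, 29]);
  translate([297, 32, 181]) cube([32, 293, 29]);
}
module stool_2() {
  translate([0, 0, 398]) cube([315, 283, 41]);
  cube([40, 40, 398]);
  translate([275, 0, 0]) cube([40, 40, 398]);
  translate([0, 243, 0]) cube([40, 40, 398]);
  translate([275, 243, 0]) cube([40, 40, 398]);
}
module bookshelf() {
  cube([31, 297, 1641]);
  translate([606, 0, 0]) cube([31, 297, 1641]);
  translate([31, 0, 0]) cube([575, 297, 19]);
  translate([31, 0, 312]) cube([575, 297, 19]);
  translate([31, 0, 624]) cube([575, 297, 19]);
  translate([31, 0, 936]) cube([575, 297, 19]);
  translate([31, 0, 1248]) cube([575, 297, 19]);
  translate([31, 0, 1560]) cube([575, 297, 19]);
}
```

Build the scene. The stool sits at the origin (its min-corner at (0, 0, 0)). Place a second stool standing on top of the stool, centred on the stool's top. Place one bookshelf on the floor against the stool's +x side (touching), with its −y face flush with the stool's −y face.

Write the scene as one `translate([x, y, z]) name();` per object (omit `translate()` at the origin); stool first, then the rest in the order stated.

stool();
translate([7, 37, 426]) stool_2();
translate([329, 0, 0]) bookshelf();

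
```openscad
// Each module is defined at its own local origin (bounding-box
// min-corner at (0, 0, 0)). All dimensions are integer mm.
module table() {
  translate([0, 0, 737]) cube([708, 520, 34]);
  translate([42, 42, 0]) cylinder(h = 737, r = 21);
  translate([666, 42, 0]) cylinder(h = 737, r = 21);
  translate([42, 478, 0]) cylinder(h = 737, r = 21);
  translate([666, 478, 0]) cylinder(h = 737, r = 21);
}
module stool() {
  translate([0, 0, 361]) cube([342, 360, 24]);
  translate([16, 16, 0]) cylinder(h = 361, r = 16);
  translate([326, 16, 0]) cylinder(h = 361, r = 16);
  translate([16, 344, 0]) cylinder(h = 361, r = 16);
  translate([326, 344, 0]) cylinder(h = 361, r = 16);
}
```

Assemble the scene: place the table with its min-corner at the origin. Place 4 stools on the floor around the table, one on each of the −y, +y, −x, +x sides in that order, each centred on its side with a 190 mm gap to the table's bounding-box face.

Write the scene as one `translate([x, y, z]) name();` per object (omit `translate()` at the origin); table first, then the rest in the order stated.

table();
translate([183, -550, 0]) stool();
translate([183, 710, 0]) stool();
translate([-532, 80, 0]) stool();
translate([898, 80, 0]) stool();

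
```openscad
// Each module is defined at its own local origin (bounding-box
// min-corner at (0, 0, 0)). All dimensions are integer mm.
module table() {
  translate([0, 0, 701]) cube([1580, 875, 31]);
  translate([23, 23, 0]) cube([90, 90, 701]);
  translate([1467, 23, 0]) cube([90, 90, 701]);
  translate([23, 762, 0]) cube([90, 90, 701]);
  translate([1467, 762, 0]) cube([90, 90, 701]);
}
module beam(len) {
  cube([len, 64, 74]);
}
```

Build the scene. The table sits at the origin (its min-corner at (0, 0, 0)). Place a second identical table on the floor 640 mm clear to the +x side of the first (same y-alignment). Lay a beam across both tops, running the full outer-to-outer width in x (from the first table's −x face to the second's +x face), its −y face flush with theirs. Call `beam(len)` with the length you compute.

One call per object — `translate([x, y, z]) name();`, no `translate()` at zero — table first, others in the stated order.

table();
translate([2220, 0, 0]) table();
translate([0, 0, 732]) beam(3800);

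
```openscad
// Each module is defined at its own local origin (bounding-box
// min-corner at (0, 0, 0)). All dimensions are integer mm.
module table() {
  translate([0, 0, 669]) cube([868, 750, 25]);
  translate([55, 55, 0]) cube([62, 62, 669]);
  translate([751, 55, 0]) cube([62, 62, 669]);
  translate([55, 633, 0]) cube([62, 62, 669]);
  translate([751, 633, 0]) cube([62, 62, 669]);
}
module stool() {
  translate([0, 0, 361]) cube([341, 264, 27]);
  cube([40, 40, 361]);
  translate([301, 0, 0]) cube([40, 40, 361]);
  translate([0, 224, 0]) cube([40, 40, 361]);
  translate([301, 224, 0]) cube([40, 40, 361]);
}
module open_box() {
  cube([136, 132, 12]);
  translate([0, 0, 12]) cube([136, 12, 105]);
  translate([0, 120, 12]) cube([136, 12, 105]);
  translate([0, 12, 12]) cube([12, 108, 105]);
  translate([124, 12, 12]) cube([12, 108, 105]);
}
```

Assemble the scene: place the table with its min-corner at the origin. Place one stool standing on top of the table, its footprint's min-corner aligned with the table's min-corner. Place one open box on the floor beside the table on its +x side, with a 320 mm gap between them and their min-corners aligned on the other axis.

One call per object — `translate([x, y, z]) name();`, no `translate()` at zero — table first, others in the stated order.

table();
translate([0, 0, 694]) stool();
translate([1188, 0, 0]) open_box();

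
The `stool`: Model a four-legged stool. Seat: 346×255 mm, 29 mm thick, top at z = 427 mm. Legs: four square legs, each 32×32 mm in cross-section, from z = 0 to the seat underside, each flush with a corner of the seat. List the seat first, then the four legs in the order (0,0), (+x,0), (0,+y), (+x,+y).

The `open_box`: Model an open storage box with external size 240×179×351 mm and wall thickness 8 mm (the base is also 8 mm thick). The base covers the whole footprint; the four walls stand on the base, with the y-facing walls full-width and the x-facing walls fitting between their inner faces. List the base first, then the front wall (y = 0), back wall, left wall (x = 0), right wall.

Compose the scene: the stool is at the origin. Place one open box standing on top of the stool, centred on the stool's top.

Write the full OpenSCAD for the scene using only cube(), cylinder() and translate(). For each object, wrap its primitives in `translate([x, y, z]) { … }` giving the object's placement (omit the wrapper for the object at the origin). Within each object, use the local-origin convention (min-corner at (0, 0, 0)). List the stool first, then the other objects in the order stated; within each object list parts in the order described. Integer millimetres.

translate([0, 0, 398]) cube([346, 255, 29]);
cube([32, 32, 398]);
translate([314, 0, 0]) cube([32, 32, 398]);
translate([0, 223, 0]) cube([32, 32, 398]);
translate([314, 223, 0]) cube([32, 32, 398]);
translate([53, 38, 427]) {
  cube([240, 179, 8]);
  translate([0, 0, 8]) cube([240, 8, 343]);
  translate([0, 171, 8]) cube([240, 8, 343]);
  translate([0, 8, 8]) cube([8, 163, 343]);
  translate([232, 8, 8]) cube([8, 163, 343]);
}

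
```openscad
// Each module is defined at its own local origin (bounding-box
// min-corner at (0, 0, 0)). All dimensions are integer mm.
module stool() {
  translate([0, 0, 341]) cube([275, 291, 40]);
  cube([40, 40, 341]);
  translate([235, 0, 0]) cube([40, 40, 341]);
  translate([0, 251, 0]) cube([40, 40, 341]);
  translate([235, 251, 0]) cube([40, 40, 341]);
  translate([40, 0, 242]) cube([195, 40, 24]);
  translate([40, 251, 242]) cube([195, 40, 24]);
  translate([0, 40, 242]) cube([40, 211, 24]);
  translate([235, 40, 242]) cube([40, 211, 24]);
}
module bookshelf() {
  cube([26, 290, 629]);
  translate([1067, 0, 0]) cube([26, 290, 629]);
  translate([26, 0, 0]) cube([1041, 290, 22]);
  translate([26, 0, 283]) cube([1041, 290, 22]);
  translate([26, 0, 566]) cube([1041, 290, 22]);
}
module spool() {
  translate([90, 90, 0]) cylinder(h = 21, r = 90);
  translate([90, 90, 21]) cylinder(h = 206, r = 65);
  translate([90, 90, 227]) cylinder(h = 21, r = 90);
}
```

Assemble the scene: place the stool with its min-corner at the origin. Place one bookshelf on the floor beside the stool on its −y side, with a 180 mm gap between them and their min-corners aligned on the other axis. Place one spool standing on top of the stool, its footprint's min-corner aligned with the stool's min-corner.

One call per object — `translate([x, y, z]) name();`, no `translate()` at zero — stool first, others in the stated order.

stool();
translate([0, -470, 0]) bookshelf();
translate([0, 0, 381]) spool();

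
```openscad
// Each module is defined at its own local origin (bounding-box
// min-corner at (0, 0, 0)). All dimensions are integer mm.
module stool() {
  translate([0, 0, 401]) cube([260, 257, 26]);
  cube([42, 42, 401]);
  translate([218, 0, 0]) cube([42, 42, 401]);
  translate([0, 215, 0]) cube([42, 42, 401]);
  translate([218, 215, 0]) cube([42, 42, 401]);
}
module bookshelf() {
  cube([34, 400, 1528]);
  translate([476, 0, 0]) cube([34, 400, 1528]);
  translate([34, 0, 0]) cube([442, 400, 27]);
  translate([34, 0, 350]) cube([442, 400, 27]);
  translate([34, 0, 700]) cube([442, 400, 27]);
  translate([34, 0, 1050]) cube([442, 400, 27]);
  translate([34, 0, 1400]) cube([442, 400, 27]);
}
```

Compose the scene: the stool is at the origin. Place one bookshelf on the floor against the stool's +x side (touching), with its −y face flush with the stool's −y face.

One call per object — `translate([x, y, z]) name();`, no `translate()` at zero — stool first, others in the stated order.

stool();
translate([260, 0, 0]) bookshelf();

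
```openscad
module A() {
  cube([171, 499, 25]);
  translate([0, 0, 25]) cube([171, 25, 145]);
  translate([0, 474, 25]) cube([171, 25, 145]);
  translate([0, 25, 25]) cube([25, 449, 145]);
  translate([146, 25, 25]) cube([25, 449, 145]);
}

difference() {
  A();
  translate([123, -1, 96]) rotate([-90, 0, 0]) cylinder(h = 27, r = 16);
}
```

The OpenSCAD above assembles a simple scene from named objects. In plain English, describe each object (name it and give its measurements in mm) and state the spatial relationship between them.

A is an open-topped rectangular box: outside dimensions 171×499×170 mm, with a uniform wall and base thickness of 25 mm. The base is a full 171×499 slab on the floor; four walls sit on top of the base. The front and back walls (the −y and +y sides) span the full width; the two side walls fit between them.

The open box has a circular hole of radius 16 mm through its front wall, centred at (x = 123, z = 96).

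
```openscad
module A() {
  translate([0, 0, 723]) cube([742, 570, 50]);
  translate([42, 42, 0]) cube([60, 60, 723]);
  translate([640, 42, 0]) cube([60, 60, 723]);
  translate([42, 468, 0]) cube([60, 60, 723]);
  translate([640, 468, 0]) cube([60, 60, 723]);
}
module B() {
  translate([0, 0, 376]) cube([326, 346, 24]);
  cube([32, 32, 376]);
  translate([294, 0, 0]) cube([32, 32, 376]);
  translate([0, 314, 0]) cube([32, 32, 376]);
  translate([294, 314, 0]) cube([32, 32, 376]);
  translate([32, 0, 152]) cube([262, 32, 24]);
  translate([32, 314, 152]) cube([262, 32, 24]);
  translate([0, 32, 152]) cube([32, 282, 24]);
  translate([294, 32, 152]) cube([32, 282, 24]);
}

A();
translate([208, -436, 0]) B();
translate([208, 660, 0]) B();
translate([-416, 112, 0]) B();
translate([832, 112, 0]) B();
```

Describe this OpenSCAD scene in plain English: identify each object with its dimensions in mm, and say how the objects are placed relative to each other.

A is a table: top 742 mm (x) × 570 mm (y), 50 mm thick, upper face at z = 773 mm, on four 60×60 mm square legs, each inset 42 mm from the nearest pair of top edges, running from z = 0 to the bottom of the top.

B is a four-legged stool. The seat is 326×346 mm, 24 mm thick, top at z = 400 mm. It stands on four square legs, each 32×32 mm in cross-section, from z = 0 to the seat underside, each flush with a corner of the seat. Four stretchers, 32 mm wide and 24 mm tall, connect adjacent legs with their undersides at z = 152 mm, each running between the inner faces of the legs it joins and aligned with the legs' outer faces on the other axis.

Four stools sit around the table at the −y, +y, −x, +x sides.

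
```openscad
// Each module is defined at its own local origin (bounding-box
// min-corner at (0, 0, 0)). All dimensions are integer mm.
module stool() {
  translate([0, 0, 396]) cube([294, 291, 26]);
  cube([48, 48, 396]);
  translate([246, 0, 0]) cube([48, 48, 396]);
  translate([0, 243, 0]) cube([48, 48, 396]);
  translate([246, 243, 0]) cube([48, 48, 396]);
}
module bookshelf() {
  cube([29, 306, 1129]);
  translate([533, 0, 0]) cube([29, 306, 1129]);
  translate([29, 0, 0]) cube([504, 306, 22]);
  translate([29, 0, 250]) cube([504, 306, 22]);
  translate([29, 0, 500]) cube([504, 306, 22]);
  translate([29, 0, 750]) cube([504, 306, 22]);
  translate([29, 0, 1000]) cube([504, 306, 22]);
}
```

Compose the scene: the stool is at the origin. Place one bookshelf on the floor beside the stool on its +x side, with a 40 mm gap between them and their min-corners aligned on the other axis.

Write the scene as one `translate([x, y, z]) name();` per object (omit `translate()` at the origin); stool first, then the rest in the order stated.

stool();
translate([334, 0, 0]) bookshelf();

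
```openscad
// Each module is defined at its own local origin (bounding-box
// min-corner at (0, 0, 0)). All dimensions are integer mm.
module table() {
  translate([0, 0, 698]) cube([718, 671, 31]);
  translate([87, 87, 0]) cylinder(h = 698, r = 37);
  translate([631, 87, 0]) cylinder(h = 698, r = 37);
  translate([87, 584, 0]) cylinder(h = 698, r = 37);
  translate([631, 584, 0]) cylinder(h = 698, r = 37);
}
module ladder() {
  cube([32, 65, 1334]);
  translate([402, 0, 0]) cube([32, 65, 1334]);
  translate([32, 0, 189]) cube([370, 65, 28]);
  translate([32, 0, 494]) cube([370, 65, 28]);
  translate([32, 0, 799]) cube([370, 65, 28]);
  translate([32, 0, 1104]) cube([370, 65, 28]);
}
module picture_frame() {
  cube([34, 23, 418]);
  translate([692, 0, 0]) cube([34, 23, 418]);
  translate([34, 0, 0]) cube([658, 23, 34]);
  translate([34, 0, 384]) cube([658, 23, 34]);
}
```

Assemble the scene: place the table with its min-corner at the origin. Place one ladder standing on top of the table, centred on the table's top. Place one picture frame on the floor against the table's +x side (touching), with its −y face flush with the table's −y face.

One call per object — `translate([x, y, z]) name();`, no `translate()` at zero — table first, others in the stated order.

table();
translate([142, 303, 729]) ladder();
translate([718, 0, 0]) picture_frame();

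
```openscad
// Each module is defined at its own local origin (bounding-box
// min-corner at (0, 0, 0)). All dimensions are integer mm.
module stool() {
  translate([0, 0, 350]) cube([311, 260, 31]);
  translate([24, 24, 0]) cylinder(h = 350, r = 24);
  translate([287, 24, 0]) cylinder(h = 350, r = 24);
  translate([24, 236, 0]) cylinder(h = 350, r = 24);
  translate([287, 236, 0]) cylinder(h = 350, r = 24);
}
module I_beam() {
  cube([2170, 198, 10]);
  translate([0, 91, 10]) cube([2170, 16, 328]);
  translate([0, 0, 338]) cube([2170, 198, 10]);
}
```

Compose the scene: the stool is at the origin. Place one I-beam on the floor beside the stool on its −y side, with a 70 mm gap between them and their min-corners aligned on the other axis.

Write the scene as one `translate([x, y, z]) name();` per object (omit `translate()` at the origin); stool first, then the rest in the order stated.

stool();
translate([0, -268, 0]) I_beam();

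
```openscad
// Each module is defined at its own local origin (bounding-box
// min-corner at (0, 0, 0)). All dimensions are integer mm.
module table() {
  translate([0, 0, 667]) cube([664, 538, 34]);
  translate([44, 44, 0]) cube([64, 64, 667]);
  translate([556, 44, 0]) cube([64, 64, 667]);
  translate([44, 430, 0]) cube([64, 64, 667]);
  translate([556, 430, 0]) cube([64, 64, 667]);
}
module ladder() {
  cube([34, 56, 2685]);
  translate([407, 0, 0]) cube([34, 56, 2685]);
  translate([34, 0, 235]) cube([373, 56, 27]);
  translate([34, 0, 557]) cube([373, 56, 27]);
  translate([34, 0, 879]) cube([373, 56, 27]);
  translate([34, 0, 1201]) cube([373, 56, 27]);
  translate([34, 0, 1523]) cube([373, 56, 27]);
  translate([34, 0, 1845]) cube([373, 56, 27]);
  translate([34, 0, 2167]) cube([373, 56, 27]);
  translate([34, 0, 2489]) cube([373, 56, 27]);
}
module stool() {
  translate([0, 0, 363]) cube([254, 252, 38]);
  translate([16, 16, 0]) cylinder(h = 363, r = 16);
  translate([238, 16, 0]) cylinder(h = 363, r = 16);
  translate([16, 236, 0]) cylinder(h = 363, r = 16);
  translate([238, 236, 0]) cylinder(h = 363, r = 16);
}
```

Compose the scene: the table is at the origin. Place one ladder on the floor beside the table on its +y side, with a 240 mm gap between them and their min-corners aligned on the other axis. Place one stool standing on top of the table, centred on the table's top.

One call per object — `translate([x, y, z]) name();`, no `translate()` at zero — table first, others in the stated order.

table();
translate([0, 778, 0]) ladder();
translate([205, 143, 701]) stool();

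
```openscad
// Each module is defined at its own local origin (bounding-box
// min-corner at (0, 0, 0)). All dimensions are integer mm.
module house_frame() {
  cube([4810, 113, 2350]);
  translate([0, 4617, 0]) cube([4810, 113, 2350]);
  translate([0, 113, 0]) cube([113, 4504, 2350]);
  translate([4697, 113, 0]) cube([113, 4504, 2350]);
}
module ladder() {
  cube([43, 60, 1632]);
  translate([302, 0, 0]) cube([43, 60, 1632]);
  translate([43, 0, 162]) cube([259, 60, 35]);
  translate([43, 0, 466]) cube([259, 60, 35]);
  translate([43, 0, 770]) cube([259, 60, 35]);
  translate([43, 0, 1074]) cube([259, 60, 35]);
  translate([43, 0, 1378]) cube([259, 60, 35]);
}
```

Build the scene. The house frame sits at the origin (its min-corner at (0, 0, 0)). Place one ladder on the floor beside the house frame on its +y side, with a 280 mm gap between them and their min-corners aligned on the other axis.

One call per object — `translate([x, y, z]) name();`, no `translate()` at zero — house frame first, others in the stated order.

house_frame();
translate([0, 5010, 0]) ladder();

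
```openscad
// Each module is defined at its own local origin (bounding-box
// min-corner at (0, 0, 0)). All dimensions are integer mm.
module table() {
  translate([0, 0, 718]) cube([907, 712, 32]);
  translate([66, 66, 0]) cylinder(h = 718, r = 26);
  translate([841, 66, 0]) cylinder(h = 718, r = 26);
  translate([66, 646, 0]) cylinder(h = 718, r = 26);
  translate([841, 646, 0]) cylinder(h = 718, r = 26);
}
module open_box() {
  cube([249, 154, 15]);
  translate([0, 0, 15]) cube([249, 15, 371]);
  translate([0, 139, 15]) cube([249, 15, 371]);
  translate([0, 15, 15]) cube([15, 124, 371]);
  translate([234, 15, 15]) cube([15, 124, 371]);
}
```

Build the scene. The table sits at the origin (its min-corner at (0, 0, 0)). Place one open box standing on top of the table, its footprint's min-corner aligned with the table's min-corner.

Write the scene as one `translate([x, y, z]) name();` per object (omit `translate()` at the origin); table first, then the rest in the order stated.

table();
translate([0, 0, 750]) open_box();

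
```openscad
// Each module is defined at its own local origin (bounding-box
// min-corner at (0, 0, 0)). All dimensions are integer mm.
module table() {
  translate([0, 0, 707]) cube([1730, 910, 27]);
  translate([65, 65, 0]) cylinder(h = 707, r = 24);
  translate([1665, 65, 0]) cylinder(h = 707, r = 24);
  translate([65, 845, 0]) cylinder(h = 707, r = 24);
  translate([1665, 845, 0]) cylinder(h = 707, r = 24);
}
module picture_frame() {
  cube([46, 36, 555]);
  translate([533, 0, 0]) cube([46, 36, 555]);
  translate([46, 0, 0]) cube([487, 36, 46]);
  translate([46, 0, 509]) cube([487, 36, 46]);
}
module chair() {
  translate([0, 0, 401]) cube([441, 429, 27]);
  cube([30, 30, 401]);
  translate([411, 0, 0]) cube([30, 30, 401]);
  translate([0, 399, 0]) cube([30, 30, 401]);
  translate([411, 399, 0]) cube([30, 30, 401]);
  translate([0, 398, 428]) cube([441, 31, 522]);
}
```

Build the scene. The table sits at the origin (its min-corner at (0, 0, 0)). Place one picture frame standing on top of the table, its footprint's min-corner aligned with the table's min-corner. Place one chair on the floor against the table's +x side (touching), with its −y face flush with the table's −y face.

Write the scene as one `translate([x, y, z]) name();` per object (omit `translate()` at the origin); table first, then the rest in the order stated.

table();
translate([0, 0, 734]) picture_frame();
translate([1730, 0, 0]) chair();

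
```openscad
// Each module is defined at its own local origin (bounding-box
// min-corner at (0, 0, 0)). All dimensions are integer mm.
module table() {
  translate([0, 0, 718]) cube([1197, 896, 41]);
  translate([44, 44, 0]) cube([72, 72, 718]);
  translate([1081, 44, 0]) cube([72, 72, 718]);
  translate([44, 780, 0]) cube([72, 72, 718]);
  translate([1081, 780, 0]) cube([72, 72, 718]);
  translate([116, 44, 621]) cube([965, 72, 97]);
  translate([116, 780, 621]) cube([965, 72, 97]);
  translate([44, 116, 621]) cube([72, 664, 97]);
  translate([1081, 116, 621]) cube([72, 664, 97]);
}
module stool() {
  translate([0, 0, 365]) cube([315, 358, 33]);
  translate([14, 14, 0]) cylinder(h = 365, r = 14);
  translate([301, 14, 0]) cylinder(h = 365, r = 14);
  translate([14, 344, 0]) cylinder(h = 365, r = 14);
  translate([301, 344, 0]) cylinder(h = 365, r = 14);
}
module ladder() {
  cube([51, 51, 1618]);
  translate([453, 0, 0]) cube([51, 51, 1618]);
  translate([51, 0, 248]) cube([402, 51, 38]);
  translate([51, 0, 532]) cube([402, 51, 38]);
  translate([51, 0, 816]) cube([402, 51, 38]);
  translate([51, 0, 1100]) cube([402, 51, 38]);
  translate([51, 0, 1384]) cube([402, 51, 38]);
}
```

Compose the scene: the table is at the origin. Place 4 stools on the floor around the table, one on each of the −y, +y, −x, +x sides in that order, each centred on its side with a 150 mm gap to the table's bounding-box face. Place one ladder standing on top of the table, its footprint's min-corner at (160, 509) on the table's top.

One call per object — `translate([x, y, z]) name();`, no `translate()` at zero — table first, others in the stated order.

table();
translate([441, -508, 0]) stool();
translate([441, 1046, 0]) stool();
translate([-465, 269, 0]) stool();
translate([1347, 269, 0]) stool();
translate([160, 509, 759]) ladder();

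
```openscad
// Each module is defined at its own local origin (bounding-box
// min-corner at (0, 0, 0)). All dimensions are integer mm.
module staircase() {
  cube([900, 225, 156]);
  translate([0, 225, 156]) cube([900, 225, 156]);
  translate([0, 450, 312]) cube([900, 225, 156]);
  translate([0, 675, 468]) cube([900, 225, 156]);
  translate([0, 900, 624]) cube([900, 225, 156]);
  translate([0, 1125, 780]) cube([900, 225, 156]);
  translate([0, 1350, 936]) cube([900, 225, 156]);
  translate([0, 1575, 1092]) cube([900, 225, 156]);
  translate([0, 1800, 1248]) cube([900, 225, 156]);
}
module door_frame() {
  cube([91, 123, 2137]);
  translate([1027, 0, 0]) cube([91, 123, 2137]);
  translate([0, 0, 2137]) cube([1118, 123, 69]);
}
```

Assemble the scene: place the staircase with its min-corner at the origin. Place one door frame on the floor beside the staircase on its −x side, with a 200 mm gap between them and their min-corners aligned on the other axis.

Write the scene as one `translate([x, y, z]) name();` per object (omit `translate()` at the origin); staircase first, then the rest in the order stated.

staircase();
translate([-1318, 0, 0]) door_frame();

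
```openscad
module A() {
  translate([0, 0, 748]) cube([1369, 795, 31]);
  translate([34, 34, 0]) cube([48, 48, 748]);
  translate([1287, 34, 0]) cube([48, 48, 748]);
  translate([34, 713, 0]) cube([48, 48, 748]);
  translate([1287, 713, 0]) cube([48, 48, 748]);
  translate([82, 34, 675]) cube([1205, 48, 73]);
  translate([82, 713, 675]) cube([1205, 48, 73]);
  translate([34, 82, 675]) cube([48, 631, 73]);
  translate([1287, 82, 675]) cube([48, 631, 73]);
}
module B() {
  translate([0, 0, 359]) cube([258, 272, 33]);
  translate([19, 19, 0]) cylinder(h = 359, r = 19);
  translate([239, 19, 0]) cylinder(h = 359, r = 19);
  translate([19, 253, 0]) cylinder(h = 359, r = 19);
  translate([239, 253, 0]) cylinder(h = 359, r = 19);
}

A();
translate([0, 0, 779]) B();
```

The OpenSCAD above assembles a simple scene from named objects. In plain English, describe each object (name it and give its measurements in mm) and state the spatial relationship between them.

A is a table: top 1369 mm (x) × 795 mm (y), 31 mm thick, upper face at z = 779 mm, on four 48×48 mm square legs, each inset 34 mm from the nearest pair of top edges, running from z = 0 to the bottom of the top. Four apron rails, 48 mm thick and 73 mm tall, run between adjacent legs with their top edges flush with the underside of the top and their outer faces flush with the legs' outer faces.

B is a four-legged stool. The seat is a 258×272×33 mm slab whose top surface is at z = 392 mm; four round legs, each 38 mm in diameter, run from the floor (z = 0) to the underside of the seat, each leg's axis is inset half a diameter from the nearest pair of seat edges (so the leg's bounding box is flush with the corner).

The stool is on top of the table.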